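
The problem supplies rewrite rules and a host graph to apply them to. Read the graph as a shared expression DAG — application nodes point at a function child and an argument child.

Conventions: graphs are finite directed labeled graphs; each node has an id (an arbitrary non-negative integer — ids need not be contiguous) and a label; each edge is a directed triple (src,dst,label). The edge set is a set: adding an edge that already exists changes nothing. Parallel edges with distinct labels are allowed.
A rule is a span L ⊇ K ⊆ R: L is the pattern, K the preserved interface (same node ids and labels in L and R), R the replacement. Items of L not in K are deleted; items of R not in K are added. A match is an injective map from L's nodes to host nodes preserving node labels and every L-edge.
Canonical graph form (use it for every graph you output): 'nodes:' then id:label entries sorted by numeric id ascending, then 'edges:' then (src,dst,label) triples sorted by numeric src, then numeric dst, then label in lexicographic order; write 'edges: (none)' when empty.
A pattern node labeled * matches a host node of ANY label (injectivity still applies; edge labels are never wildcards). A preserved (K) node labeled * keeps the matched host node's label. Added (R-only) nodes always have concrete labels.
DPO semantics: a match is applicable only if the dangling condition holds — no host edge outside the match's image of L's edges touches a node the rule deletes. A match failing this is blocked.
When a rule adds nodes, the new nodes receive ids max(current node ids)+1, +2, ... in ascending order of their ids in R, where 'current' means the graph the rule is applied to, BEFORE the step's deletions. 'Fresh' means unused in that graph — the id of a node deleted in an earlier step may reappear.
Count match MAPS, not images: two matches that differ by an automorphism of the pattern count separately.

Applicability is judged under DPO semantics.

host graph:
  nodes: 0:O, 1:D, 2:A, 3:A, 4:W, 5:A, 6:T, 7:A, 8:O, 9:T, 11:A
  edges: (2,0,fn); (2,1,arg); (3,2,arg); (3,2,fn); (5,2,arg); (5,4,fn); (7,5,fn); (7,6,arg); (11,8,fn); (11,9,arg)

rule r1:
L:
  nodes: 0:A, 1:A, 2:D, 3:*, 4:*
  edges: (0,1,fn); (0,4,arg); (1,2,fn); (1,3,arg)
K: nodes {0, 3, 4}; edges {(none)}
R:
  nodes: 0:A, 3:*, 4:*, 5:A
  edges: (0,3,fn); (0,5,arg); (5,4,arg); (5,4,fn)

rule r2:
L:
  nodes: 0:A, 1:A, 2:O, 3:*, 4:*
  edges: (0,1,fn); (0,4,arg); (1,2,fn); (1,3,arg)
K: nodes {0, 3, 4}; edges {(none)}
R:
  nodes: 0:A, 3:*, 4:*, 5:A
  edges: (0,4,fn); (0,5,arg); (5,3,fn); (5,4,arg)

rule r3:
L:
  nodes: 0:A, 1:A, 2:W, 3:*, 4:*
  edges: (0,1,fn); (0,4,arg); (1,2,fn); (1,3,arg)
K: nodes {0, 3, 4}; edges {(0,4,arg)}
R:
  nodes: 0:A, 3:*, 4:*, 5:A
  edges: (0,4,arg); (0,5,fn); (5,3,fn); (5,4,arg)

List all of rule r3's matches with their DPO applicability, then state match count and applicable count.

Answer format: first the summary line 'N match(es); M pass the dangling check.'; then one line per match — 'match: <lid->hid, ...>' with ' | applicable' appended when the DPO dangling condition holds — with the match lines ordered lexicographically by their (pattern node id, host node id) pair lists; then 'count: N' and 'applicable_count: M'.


1 match(es); 1 pass the dangling check.
match: 0->7, 1->5, 2->4, 3->2, 4->6 | applicable
count: 1
applicable_count: 1


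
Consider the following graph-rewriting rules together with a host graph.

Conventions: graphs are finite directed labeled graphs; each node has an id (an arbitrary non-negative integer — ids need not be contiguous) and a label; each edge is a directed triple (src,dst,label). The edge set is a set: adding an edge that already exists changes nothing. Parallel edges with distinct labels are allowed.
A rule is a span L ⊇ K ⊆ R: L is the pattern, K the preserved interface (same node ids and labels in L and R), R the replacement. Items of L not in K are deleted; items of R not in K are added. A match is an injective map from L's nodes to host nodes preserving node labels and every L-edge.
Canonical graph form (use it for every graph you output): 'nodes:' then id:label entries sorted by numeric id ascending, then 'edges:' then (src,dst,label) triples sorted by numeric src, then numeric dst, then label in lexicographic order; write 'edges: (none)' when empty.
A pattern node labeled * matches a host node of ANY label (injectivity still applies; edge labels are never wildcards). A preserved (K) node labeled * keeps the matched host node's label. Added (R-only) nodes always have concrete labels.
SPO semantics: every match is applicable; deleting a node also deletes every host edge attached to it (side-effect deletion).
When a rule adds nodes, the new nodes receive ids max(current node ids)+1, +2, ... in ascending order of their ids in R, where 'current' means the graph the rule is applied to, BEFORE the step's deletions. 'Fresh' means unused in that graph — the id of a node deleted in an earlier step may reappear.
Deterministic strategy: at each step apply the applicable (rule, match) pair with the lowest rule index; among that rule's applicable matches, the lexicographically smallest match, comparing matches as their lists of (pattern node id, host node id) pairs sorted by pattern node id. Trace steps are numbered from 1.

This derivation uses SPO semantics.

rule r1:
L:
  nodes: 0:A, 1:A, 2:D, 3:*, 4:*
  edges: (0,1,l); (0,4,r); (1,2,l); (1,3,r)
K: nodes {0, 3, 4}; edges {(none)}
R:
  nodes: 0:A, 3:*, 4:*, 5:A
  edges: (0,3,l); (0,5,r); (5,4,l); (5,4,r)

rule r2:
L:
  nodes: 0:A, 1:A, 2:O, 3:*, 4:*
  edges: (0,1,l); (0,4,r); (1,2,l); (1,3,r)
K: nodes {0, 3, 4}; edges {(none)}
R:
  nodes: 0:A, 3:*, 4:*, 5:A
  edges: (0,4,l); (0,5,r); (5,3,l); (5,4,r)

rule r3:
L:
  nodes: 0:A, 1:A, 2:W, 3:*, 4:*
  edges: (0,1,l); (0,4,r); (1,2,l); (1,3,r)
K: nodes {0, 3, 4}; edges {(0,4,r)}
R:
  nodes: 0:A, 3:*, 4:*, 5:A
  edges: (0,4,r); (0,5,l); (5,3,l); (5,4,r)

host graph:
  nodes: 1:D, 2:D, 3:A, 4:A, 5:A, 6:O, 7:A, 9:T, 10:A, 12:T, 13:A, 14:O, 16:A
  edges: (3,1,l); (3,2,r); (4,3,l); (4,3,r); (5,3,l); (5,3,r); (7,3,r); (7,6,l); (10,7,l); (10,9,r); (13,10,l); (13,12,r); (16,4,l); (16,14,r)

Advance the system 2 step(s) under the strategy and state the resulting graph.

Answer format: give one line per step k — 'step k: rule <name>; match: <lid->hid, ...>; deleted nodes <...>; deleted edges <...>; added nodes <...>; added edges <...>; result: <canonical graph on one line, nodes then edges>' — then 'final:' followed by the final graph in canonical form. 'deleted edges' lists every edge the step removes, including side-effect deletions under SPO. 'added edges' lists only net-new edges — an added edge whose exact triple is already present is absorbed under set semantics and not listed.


step 1: rule r2; match: 0->10, 1->7, 2->6, 3->3, 4->9; deleted nodes 6, 7; deleted edges (7,3,r); (7,6,l); (10,7,l); (10,9,r); added nodes 17; added edges (10,9,l); (10,17,r); (17,3,l); (17,9,r); result: nodes: 1:D, 2:D, 3:A, 4:A, 5:A, 9:T, 10:A, 12:T, 13:A, 14:O, 16:A, 17:A edges: (3,1,l); (3,2,r); (4,3,l); (4,3,r); (5,3,l); (5,3,r); (10,9,l); (10,17,r); (13,10,l); (13,12,r); (16,4,l); (16,14,r); (17,3,l); (17,9,r)
step 2: rule r1; match: 0->17, 1->3, 2->1, 3->2, 4->9; deleted nodes 1, 3; deleted edges (3,1,l); (3,2,r); (4,3,l); (4,3,r); (5,3,l); (5,3,r); (17,3,l); (17,9,r); added nodes 18; added edges (17,2,l); (17,18,r); (18,9,l); (18,9,r); result: nodes: 2:D, 4:A, 5:A, 9:T, 10:A, 12:T, 13:A, 14:O, 16:A, 17:A, 18:A edges: (10,9,l); (10,17,r); (13,10,l); (13,12,r); (16,4,l); (16,14,r); (17,2,l); (17,18,r); (18,9,l); (18,9,r)
final:
nodes: 2:D, 4:A, 5:A, 9:T, 10:A, 12:T, 13:A, 14:O, 16:A, 17:A, 18:A
edges: (10,9,l); (10,17,r); (13,10,l); (13,12,r); (16,4,l); (16,14,r); (17,2,l); (17,18,r); (18,9,l); (18,9,r)


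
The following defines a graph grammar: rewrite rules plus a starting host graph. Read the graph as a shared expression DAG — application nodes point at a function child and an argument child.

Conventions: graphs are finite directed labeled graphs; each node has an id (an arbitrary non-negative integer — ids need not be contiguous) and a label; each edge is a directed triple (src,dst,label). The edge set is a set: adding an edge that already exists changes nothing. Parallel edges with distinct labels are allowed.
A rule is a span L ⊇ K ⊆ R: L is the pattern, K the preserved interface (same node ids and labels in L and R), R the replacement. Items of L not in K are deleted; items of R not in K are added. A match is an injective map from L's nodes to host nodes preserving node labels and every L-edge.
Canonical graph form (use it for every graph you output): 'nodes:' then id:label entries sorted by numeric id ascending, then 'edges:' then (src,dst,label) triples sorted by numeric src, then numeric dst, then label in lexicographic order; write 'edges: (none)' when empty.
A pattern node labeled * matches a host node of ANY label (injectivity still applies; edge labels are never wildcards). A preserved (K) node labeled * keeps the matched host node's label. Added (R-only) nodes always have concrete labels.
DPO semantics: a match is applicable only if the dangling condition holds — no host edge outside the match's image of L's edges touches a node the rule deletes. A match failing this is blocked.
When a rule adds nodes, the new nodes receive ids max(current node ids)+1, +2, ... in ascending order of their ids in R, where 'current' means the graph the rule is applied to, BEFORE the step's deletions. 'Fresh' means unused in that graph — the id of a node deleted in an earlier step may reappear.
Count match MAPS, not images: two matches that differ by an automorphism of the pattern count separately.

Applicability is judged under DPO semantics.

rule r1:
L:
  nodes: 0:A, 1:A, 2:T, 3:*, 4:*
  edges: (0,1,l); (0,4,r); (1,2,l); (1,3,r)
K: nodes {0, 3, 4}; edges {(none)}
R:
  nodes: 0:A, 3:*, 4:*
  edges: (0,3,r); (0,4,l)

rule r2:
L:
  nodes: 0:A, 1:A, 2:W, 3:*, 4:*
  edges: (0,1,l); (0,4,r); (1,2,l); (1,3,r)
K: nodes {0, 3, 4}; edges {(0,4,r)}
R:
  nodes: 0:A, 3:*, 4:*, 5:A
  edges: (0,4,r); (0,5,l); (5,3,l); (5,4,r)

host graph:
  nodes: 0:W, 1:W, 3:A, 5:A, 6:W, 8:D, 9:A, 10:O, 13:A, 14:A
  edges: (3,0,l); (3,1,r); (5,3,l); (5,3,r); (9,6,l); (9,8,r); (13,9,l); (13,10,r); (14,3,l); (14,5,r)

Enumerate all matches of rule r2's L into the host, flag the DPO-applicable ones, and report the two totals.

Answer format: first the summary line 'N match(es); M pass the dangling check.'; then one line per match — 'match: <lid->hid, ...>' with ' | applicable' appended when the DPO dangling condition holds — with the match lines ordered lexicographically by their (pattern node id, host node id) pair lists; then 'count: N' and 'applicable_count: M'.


2 match(es); 1 pass the dangling check.
match: 0->13, 1->9, 2->6, 3->8, 4->10 | applicable
match: 0->14, 1->3, 2->0, 3->1, 4->5
count: 2
applicable_count: 1


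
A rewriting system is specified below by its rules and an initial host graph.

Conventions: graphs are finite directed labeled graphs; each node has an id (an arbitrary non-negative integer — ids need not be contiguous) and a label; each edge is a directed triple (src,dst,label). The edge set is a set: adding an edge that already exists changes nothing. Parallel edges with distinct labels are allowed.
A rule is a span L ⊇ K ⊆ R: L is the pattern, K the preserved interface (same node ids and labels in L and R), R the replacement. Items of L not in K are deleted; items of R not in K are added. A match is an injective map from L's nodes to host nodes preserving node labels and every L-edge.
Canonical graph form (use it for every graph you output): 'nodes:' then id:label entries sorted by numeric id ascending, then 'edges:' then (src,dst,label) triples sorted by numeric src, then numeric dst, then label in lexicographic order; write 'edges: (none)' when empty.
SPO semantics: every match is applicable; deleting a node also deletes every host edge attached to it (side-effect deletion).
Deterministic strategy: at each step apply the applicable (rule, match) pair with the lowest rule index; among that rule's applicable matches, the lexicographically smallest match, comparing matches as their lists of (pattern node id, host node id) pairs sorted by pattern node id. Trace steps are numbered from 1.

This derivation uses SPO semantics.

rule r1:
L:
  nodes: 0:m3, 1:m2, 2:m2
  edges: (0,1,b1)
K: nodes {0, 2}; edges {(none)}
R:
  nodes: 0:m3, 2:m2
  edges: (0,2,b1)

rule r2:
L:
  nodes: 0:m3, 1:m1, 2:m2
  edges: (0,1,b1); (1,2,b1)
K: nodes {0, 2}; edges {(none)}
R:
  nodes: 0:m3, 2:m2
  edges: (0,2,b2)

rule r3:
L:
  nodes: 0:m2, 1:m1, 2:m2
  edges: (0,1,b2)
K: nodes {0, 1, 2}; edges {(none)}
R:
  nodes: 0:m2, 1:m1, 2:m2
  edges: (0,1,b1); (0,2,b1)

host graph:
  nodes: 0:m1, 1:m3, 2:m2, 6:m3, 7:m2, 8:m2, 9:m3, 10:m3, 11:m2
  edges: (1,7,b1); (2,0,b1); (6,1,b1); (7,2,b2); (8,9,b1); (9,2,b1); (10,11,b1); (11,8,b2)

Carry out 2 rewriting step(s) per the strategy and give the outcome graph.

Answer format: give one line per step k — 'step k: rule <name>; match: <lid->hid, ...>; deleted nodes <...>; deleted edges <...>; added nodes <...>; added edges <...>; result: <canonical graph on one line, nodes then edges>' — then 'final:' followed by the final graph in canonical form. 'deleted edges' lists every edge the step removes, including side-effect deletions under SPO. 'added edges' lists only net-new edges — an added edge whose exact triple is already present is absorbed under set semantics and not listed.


step 1: rule r1; match: 0->1, 1->7, 2->2; deleted nodes 7; deleted edges (1,7,b1); (7,2,b2); added nodes (none); added edges (1,2,b1); result: nodes: 0:m1, 1:m3, 2:m2, 6:m3, 8:m2, 9:m3, 10:m3, 11:m2 edges: (1,2,b1); (2,0,b1); (6,1,b1); (8,9,b1); (9,2,b1); (10,11,b1); (11,8,b2)
step 2: rule r1; match: 0->1, 1->2, 2->8; deleted nodes 2; deleted edges (1,2,b1); (2,0,b1); (9,2,b1); added nodes (none); added edges (1,8,b1); result: nodes: 0:m1, 1:m3, 6:m3, 8:m2, 9:m3, 10:m3, 11:m2 edges: (1,8,b1); (6,1,b1); (8,9,b1); (10,11,b1); (11,8,b2)
final:
nodes: 0:m1, 1:m3, 6:m3, 8:m2, 9:m3, 10:m3, 11:m2
edges: (1,8,b1); (6,1,b1); (8,9,b1); (10,11,b1); (11,8,b2)


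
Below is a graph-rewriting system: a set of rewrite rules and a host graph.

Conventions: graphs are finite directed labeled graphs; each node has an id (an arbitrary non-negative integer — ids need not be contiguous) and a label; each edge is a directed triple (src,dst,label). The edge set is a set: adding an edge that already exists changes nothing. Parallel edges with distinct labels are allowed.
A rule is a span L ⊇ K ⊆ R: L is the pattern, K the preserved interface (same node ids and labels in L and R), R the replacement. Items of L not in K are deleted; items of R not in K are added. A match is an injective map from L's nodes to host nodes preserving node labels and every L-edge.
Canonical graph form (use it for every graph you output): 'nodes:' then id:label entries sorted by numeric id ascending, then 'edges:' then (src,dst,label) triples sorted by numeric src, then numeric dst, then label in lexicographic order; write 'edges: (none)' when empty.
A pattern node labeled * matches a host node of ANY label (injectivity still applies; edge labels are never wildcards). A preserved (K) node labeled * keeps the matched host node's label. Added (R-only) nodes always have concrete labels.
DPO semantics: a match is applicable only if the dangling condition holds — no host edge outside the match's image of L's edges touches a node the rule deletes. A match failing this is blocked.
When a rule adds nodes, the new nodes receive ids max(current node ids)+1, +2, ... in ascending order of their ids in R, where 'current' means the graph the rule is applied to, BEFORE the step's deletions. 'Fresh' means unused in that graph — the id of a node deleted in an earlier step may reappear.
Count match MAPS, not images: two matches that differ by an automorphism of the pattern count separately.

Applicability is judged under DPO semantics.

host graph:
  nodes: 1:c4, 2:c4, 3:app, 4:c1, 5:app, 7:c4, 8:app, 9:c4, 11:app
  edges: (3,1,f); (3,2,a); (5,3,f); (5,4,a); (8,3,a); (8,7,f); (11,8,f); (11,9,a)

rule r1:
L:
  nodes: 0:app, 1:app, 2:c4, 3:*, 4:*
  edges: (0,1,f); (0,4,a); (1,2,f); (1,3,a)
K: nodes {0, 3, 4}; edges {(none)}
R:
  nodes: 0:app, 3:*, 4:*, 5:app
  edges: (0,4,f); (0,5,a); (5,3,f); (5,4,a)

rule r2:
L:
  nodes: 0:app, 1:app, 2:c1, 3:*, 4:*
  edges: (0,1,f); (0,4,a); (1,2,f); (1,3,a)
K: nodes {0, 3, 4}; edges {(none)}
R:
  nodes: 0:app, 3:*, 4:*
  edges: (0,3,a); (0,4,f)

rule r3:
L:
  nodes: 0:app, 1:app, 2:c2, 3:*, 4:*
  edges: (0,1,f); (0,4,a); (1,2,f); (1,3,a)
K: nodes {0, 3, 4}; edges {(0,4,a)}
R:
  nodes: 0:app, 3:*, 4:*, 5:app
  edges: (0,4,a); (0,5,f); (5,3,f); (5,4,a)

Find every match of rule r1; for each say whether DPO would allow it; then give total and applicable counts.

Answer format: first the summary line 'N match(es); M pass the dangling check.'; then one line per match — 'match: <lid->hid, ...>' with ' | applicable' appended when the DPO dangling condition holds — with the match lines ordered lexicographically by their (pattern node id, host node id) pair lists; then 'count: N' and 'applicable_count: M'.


2 match(es); 1 pass the dangling check.
match: 0->5, 1->3, 2->1, 3->2, 4->4
match: 0->11, 1->8, 2->7, 3->3, 4->9 | applicable
count: 2
applicable_count: 1


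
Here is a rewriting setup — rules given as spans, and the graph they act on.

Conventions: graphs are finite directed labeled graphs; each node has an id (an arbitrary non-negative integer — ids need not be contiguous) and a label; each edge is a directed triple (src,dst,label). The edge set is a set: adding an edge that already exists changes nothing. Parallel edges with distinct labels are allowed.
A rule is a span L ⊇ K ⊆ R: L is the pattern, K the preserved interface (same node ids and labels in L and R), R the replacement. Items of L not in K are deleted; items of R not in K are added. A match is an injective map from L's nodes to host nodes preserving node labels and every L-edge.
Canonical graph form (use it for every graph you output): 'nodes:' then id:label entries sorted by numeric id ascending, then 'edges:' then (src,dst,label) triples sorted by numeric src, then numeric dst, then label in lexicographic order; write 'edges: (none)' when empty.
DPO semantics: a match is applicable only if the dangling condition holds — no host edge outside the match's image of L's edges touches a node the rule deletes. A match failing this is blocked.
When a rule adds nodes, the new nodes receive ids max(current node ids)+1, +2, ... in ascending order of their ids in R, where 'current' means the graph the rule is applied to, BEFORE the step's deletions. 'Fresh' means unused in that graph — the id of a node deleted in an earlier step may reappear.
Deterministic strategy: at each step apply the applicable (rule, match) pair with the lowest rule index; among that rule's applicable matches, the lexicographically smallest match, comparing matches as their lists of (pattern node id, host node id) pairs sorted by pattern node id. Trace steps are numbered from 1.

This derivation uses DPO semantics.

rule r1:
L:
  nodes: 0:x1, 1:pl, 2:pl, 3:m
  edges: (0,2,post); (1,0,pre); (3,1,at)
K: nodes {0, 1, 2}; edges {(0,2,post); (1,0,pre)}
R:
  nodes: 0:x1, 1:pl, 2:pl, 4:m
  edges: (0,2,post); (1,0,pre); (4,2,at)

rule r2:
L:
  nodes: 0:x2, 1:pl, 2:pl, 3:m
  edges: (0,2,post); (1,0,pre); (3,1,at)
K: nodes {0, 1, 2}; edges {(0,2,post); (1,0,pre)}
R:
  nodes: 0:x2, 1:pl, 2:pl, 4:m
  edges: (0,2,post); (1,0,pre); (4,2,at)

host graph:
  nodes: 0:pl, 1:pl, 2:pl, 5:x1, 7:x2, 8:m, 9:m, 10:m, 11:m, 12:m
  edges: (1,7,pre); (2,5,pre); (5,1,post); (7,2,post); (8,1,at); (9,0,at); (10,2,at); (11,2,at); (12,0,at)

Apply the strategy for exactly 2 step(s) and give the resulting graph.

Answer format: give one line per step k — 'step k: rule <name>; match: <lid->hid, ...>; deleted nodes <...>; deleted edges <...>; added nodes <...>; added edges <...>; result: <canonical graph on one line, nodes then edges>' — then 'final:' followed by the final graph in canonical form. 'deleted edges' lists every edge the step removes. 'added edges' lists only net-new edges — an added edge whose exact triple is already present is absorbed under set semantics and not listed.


step 1: rule r1; match: 0->5, 1->2, 2->1, 3->10; deleted nodes 10; deleted edges (10,2,at); added nodes 13; added edges (13,1,at); result: nodes: 0:pl, 1:pl, 2:pl, 5:x1, 7:x2, 8:m, 9:m, 11:m, 12:m, 13:m edges: (1,7,pre); (2,5,pre); (5,1,post); (7,2,post); (8,1,at); (9,0,at); (11,2,at); (12,0,at); (13,1,at)
step 2: rule r1; match: 0->5, 1->2, 2->1, 3->11; deleted nodes 11; deleted edges (11,2,at); added nodes 14; added edges (14,1,at); result: nodes: 0:pl, 1:pl, 2:pl, 5:x1, 7:x2, 8:m, 9:m, 12:m, 13:m, 14:m edges: (1,7,pre); (2,5,pre); (5,1,post); (7,2,post); (8,1,at); (9,0,at); (12,0,at); (13,1,at); (14,1,at)
final:
nodes: 0:pl, 1:pl, 2:pl, 5:x1, 7:x2, 8:m, 9:m, 12:m, 13:m, 14:m
edges: (1,7,pre); (2,5,pre); (5,1,post); (7,2,post); (8,1,at); (9,0,at); (12,0,at); (13,1,at); (14,1,at)


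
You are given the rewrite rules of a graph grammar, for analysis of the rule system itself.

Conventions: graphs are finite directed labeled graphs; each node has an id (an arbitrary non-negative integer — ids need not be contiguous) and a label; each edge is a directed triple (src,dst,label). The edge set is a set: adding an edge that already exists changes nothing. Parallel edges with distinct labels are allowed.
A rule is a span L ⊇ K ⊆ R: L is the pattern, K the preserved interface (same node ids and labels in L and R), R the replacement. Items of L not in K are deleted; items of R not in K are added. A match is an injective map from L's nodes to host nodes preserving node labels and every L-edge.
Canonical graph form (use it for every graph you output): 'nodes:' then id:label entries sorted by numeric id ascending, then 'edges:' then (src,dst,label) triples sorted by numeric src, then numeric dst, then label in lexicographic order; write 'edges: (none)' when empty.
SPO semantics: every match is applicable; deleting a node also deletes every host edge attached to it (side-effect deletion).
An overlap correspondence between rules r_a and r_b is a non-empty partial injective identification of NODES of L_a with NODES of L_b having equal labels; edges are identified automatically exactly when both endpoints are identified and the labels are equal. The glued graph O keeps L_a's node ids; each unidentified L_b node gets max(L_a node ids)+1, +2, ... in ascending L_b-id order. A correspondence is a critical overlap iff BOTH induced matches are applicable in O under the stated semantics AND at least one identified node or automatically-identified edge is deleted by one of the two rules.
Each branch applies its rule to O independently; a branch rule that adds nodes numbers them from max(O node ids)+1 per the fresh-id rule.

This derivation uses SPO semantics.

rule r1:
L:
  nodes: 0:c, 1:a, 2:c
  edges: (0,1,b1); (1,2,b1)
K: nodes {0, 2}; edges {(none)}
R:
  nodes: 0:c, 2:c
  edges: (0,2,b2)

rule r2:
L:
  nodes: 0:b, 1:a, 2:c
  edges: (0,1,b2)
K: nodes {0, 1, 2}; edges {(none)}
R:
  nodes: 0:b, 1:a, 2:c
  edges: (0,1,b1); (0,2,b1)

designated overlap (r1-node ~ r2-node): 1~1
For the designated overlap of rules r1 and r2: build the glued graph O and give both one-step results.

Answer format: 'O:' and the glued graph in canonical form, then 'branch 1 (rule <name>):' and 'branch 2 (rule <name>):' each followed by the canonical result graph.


O:
nodes: 0:c, 1:a, 2:c, 3:b, 4:c
edges: (0,1,b1); (1,2,b1); (3,1,b2)
branch 1 (rule r1):
nodes: 0:c, 2:c, 3:b, 4:c
edges: (0,2,b2)
branch 2 (rule r2):
nodes: 0:c, 1:a, 2:c, 3:b, 4:c
edges: (0,1,b1); (1,2,b1); (3,1,b1); (3,4,b1)


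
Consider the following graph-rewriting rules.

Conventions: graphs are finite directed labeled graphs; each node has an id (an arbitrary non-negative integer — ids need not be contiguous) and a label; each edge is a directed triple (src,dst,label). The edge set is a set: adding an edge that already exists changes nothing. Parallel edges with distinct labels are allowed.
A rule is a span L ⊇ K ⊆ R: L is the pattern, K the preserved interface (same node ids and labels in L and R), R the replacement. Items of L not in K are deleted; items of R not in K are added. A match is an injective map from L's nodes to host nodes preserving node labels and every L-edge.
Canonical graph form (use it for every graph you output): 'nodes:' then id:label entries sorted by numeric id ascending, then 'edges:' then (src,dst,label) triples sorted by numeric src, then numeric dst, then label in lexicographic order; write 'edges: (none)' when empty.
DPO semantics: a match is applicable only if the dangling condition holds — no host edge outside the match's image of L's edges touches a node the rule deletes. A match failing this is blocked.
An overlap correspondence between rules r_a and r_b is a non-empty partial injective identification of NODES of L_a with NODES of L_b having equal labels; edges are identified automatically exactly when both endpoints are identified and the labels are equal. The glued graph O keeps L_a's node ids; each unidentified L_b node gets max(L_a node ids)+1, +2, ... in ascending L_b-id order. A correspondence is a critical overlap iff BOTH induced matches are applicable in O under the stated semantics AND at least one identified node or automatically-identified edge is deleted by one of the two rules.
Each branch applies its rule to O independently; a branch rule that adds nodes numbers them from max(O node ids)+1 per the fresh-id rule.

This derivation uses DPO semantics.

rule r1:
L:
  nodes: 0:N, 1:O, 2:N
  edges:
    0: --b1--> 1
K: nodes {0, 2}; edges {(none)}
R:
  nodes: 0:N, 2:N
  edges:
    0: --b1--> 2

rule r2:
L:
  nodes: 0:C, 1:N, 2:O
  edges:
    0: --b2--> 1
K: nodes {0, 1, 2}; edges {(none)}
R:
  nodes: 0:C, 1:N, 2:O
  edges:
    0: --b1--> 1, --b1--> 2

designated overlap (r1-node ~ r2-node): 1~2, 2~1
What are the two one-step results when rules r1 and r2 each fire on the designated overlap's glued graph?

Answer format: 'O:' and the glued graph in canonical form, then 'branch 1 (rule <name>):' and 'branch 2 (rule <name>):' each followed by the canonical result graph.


O:
nodes: 0:N, 1:O, 2:N, 3:C
edges: (0,1,b1); (3,2,b2)
branch 1 (rule r1):
nodes: 0:N, 2:N, 3:C
edges: (0,2,b1); (3,2,b2)
branch 2 (rule r2):
nodes: 0:N, 1:O, 2:N, 3:C
edges: (0,1,b1); (3,1,b1); (3,2,b1)


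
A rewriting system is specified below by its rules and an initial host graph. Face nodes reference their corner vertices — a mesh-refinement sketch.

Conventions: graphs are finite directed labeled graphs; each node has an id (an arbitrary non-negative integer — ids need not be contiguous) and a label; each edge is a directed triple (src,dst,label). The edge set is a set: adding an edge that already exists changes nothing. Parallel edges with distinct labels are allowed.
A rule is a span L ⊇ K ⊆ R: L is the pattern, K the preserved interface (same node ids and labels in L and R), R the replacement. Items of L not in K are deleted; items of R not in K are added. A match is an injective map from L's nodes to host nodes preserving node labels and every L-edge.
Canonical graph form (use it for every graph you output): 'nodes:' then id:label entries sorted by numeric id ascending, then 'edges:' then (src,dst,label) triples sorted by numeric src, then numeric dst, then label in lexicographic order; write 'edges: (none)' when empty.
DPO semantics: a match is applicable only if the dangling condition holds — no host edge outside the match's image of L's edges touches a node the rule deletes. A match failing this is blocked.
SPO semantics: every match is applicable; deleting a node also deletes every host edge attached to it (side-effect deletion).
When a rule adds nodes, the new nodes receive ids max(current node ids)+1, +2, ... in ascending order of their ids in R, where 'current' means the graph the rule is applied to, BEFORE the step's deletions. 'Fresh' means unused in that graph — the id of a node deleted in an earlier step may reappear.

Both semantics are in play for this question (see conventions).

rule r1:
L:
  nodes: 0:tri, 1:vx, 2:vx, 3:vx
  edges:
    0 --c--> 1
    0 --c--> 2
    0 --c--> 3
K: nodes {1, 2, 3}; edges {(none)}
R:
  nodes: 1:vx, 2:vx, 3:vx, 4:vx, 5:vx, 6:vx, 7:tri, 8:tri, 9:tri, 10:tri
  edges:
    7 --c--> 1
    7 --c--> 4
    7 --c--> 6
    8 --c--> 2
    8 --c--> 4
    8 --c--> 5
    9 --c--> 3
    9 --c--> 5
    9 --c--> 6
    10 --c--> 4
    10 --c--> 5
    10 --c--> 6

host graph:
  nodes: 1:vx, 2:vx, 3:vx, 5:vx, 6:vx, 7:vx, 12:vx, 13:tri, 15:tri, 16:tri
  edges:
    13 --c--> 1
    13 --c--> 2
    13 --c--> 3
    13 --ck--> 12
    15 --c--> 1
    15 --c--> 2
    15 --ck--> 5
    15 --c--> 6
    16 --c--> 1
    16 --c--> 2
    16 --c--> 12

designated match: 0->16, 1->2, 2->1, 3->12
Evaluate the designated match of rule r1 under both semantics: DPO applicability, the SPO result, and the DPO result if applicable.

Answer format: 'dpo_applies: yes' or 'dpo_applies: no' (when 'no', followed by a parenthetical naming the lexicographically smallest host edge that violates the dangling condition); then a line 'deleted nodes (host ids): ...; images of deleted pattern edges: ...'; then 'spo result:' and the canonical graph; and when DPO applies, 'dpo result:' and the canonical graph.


dpo_applies: yes
deleted nodes (host ids): 16; images of deleted pattern edges: (16,1,c); (16,2,c); (16,12,c)
spo result:
nodes: 1:vx, 2:vx, 3:vx, 5:vx, 6:vx, 7:vx, 12:vx, 13:tri, 15:tri, 17:vx, 18:vx, 19:vx, 20:tri, 21:tri, 22:tri, 23:tri
edges: (13,1,c); (13,2,c); (13,3,c); (13,12,ck); (15,1,c); (15,2,c); (15,5,ck); (15,6,c); (20,2,c); (20,17,c); (20,19,c); (21,1,c); (21,17,c); (21,18,c); (22,12,c); (22,18,c); (22,19,c); (23,17,c); (23,18,c); (23,19,c)
dpo result:
nodes: 1:vx, 2:vx, 3:vx, 5:vx, 6:vx, 7:vx, 12:vx, 13:tri, 15:tri, 17:vx, 18:vx, 19:vx, 20:tri, 21:tri, 22:tri, 23:tri
edges: (13,1,c); (13,2,c); (13,3,c); (13,12,ck); (15,1,c); (15,2,c); (15,5,ck); (15,6,c); (20,2,c); (20,17,c); (20,19,c); (21,1,c); (21,17,c); (21,18,c); (22,12,c); (22,18,c); (22,19,c); (23,17,c); (23,18,c); (23,19,c)


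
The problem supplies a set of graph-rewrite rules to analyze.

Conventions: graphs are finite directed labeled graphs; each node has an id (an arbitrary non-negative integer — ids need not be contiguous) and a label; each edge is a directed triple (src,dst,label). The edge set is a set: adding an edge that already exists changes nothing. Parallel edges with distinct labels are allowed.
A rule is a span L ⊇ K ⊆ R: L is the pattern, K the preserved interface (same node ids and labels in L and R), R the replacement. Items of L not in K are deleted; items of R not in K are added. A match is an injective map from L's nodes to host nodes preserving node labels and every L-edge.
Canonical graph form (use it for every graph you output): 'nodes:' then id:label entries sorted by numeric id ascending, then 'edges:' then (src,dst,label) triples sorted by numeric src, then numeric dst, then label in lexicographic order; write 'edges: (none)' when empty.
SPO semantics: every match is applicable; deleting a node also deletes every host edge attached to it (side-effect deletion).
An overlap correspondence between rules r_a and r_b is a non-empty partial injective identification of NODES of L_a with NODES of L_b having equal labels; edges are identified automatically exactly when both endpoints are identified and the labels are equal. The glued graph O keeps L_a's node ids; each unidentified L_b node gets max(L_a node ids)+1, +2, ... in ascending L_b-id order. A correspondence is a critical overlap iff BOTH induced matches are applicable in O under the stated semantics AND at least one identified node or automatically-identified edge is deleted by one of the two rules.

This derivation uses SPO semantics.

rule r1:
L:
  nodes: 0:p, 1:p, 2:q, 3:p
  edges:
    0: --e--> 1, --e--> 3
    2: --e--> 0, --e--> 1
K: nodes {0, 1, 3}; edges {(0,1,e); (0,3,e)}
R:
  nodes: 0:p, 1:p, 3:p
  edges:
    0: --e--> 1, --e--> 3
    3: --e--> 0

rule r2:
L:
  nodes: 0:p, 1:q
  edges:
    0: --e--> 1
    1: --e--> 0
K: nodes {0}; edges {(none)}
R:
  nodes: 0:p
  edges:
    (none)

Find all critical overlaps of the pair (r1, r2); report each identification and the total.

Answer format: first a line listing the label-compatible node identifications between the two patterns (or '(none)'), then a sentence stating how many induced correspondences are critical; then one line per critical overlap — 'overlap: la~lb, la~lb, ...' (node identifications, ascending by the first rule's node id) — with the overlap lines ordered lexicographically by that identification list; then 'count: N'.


label-compatible node identifications between L(r1) and L(r2): 0~0, 1~0, 2~1, 3~0
4 of the induced correspondences are critical overlaps of r1 and r2.
overlap: 0~0, 2~1
overlap: 1~0, 2~1
overlap: 2~1
overlap: 2~1, 3~0
count: 4


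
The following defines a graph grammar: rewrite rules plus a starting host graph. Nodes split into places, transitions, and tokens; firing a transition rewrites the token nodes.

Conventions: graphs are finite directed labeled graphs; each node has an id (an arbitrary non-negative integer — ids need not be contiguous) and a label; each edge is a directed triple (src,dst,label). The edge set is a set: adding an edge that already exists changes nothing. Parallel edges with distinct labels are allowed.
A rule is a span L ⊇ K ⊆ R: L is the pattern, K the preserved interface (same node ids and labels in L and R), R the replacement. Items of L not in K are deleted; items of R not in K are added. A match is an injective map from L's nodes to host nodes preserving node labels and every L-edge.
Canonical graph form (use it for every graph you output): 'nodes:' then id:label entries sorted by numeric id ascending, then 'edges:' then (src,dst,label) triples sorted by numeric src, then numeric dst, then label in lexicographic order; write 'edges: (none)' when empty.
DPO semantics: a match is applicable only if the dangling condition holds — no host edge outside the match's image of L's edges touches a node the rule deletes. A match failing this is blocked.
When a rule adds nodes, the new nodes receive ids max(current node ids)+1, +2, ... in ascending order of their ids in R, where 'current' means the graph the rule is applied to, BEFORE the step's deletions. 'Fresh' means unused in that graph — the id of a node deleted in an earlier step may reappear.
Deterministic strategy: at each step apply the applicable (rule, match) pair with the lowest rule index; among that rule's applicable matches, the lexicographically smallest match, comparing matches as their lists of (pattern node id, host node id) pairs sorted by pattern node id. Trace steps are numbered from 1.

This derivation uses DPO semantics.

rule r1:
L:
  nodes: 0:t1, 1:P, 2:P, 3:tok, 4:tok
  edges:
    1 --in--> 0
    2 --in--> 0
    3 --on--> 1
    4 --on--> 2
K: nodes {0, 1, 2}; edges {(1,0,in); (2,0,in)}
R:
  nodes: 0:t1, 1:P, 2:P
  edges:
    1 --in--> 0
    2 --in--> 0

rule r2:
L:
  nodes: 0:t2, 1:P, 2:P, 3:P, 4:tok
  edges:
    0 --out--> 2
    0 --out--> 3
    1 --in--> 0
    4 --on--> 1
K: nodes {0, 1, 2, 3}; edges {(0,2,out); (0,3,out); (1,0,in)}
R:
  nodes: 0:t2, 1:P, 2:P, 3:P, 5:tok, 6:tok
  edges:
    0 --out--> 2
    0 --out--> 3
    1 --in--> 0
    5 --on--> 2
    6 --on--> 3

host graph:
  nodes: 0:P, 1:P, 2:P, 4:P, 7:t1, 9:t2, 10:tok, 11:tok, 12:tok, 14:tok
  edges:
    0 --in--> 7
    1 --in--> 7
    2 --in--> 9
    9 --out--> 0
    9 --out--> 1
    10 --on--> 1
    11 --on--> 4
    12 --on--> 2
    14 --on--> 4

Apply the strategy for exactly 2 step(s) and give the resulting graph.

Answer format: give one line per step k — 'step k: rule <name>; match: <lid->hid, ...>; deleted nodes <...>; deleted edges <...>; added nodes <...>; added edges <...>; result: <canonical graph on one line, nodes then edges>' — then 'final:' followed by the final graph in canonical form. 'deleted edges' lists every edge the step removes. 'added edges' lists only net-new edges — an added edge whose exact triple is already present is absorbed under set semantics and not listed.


step 1: rule r2; match: 0->9, 1->2, 2->0, 3->1, 4->12; deleted nodes 12; deleted edges (12,2,on); added nodes 15, 16; added edges (15,0,on); (16,1,on); result: nodes: 0:P, 1:P, 2:P, 4:P, 7:t1, 9:t2, 10:tok, 11:tok, 14:tok, 15:tok, 16:tok edges: (0,7,in); (1,7,in); (2,9,in); (9,0,out); (9,1,out); (10,1,on); (11,4,on); (14,4,on); (15,0,on); (16,1,on)
step 2: rule r1; match: 0->7, 1->0, 2->1, 3->15, 4->10; deleted nodes 10, 15; deleted edges (10,1,on); (15,0,on); added nodes (none); added edges (none); result: nodes: 0:P, 1:P, 2:P, 4:P, 7:t1, 9:t2, 11:tok, 14:tok, 16:tok edges: (0,7,in); (1,7,in); (2,9,in); (9,0,out); (9,1,out); (11,4,on); (14,4,on); (16,1,on)
final:
nodes: 0:P, 1:P, 2:P, 4:P, 7:t1, 9:t2, 11:tok, 14:tok, 16:tok
edges: (0,7,in); (1,7,in); (2,9,in); (9,0,out); (9,1,out); (11,4,on); (14,4,on); (16,1,on)


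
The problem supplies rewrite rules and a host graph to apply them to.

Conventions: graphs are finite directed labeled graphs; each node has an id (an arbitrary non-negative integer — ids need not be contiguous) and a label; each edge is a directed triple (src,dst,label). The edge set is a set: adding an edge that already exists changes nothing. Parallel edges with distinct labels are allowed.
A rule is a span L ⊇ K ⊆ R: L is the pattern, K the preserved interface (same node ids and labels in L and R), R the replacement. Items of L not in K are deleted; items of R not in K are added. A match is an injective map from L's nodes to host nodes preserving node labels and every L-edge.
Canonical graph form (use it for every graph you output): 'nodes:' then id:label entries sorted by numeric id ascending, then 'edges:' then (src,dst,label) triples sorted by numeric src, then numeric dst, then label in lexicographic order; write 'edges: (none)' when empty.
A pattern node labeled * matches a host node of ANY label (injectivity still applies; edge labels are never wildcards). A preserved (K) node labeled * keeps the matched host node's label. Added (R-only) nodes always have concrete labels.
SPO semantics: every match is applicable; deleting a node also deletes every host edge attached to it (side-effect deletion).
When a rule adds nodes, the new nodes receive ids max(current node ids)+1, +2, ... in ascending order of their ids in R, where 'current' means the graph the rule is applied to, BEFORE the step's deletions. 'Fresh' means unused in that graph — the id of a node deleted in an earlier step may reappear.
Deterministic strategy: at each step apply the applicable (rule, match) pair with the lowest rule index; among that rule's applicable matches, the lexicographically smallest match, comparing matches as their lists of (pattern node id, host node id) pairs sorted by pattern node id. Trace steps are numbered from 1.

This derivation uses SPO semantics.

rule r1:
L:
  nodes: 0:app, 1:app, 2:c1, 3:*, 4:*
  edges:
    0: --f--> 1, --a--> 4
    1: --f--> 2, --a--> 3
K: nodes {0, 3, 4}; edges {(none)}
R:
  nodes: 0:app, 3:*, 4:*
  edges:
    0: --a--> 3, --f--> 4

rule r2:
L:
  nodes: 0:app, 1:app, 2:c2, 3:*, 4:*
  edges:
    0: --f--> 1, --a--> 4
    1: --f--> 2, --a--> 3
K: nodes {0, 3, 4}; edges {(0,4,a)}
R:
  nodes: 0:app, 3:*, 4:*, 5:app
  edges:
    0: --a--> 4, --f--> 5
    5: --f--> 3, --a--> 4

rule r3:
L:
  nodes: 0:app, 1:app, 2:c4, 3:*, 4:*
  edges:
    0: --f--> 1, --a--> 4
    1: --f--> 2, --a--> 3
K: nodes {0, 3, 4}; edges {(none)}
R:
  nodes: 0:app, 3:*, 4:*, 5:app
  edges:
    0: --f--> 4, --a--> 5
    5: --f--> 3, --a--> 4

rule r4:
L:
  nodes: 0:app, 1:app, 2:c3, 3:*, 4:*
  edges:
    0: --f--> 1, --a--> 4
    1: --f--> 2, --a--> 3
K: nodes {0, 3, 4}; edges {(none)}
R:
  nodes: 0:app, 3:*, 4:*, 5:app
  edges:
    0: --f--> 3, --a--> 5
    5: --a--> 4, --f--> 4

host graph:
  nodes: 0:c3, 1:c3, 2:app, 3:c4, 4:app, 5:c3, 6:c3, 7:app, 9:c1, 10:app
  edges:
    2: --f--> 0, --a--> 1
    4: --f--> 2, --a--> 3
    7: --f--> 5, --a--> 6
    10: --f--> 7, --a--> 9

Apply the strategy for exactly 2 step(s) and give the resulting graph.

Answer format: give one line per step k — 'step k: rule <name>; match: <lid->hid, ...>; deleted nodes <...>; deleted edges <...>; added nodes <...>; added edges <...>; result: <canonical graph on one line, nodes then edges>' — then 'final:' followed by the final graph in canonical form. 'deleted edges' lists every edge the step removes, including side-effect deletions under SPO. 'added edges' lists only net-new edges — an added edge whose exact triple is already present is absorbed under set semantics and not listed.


step 1: rule r4; match: 0->4, 1->2, 2->0, 3->1, 4->3; deleted nodes 0, 2; deleted edges (2,0,f); (2,1,a); (4,2,f); (4,3,a); added nodes 11; added edges (4,1,f); (4,11,a); (11,3,a); (11,3,f); result: nodes: 1:c3, 3:c4, 4:app, 5:c3, 6:c3, 7:app, 9:c1, 10:app, 11:app edges: (4,1,f); (4,11,a); (7,5,f); (7,6,a); (10,7,f); (10,9,a); (11,3,a); (11,3,f)
step 2: rule r4; match: 0->10, 1->7, 2->5, 3->6, 4->9; deleted nodes 5, 7; deleted edges (7,5,f); (7,6,a); (10,7,f); (10,9,a); added nodes 12; added edges (10,6,f); (10,12,a); (12,9,a); (12,9,f); result: nodes: 1:c3, 3:c4, 4:app, 6:c3, 9:c1, 10:app, 11:app, 12:app edges: (4,1,f); (4,11,a); (10,6,f); (10,12,a); (11,3,a); (11,3,f); (12,9,a); (12,9,f)
final:
nodes: 1:c3, 3:c4, 4:app, 6:c3, 9:c1, 10:app, 11:app, 12:app
edges: (4,1,f); (4,11,a); (10,6,f); (10,12,a); (11,3,a); (11,3,f); (12,9,a); (12,9,f)
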